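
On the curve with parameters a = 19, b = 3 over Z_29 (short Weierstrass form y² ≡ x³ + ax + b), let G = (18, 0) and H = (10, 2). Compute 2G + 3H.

First 2G:
Repeated addition: build up to 2G.
2G: (18, 0) + (18, 0): same x and y₁ ≡ -y₂, so the sum is ∞.
2G = ∞.
Next 3H:
Repeated addition: build up to 3H.
2H: tangent at (10, 2): λ = (3·10² + 19)/(2·2) ≡ 0/4. 4⁻¹ ≡ 22 (mod 29), so λ ≡ 0·22 ≡ 0.
  x = λ² - 10 - 10 = 0 - 20 ≡ 9; y = λ·(10 - 9) - 2 ≡ 27. → (9, 27)
3H: (9, 27) + (10, 2). λ = (2 - 27)/(10 - 9) ≡ 4/1 mod 29. 1⁻¹ ≡ 1 (mod 29), so λ ≡ 4.
  x = λ² - 9 - 10 = 16 - 19 ≡ 26; y = λ·(9 - 26) - 27 ≡ 21. → (26, 21)
3H = (26, 21).
Finally 2G + 3H:
∞ + (26, 21) = (26, 21) (identity).

(26, 21)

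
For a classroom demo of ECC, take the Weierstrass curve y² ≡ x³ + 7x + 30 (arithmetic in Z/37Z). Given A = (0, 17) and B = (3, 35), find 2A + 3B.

First 2A:
Repeated addition: build up to 2A.
2A: tangent at (0, 17): λ = (3·0² + 7)/(2·17) ≡ 7/34. 34⁻¹ ≡ 12 (mod 37), so λ ≡ 7·12 ≡ 10.
  x = λ² - 0 - 0 = 100 - 0 ≡ 26; y = λ·(0 - 26) - 17 ≡ 19. → (26, 19)
2A = (26, 19).
Next 3B:
Repeated addition: build up to 3B.
2B: tangent at (3, 35): λ = (3·3² + 7)/(2·35) ≡ 34/33. 33⁻¹ ≡ 9 (mod 37), so λ ≡ 34·9 ≡ 10.
  x = λ² - 3 - 3 = 100 - 6 ≡ 20; y = λ·(3 - 20) - 35 ≡ 17. → (20, 17)
3B: (20, 17) + (3, 35). λ = (35 - 17)/(3 - 20) ≡ 18/20 mod 37. 20⁻¹ ≡ 13 (mod 37) since 20·13 = 260 ≡ 1, so λ ≡ 12.
  x = λ² - 20 - 3 = 144 - 23 ≡ 10; y = λ·(20 - 10) - 17 ≡ 29. → (10, 29)
3B = (10, 29).
Finally 2A + 3B:
(26, 19) + (10, 29). λ = (29 - 19)/(10 - 26) ≡ 10/21 mod 37. 21⁻¹ ≡ 30 (mod 37), so λ ≡ 4.
  x = λ² - 26 - 10 = 16 - 36 ≡ 17; y = λ·(26 - 17) - 19 ≡ 17. → (17, 17)

(17, 17)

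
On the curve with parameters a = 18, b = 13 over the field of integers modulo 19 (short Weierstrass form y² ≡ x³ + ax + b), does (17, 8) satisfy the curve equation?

y² = 8² ≡ 7; x³ + 18x + 13 = 5232 ≡ 7 (mod 19). 7 = 7.

yes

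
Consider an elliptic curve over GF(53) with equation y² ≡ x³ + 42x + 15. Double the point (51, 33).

(20, 2)

tangent at (51, 33): λ = (3·51² + 42)/(2·33) ≡ 1/13. 13⁻¹ ≡ 49 (mod 53) since 13·49 = 637 ≡ 1, so λ ≡ 1·49 ≡ 49.
  x = λ² - 51 - 51 = 2401 - 102 ≡ 20; y = λ·(51 - 20) - 33 ≡ 2. → (20, 2)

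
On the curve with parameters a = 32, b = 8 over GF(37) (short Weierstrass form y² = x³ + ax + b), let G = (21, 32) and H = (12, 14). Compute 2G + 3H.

First 2G:
Repeated addition: build up to 2G.
2G: tangent at (21, 32): λ = (3·21² + 32)/(2·32) ≡ 23/27. 27⁻¹ ≡ 11 (mod 37) since 27·11 = 297 ≡ 1, so λ ≡ 23·11 ≡ 31.
  x = λ² - 21 - 21 = 961 - 42 ≡ 31; y = λ·(21 - 31) - 32 ≡ 28. → (31, 28)
2G = (31, 28).
Next 3H:
Repeated addition: build up to 3H.
2H: tangent at (12, 14): λ = (3·12² + 32)/(2·14) ≡ 20/28. 28⁻¹ ≡ 4 (mod 37), so λ ≡ 20·4 ≡ 6.
  x = λ² - 12 - 12 = 36 - 24 ≡ 12; y = λ·(12 - 12) - 14 ≡ 23. → (12, 23)
3H: (12, 23) + (12, 14): same x and y₁ ≡ -y₂, so the sum is 𝒪.
3H = 𝒪.
Finally 2G + 3H:
(31, 28) + 𝒪 = (31, 28) (identity).

(31, 28)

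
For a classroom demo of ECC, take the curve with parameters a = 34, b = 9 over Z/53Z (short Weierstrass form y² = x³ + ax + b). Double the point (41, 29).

tangent at (41, 29): λ = (3·41² + 34)/(2·29) ≡ 42/5. 5⁻¹ ≡ 32 (mod 53), so λ ≡ 42·32 ≡ 19.
  x = λ² - 41 - 41 = 361 - 82 ≡ 14; y = λ·(41 - 14) - 29 ≡ 7. → (14, 7)

(14, 7)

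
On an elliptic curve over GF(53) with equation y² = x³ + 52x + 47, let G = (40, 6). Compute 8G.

(44, 4)

Repeated addition: build up to 8G.
2G: tangent at (40, 6): λ = (3·40² + 52)/(2·6) ≡ 29/12. 12⁻¹ ≡ 31 (mod 53) since 12·31 = 372 ≡ 1, so λ ≡ 29·31 ≡ 51.
  x = λ² - 40 - 40 = 2601 - 80 ≡ 30; y = λ·(40 - 30) - 6 ≡ 27. → (30, 27)
3G: (30, 27) + (40, 6). λ = (6 - 27)/(40 - 30) ≡ 32/10 mod 53. 10⁻¹ ≡ 16 (mod 53) since 10·16 = 160 ≡ 1, so λ ≡ 35.
  x = λ² - 30 - 40 = 1225 - 70 ≡ 42; y = λ·(30 - 42) - 27 ≡ 30. → (42, 30)
4G: (42, 30) + (40, 6). λ = (6 - 30)/(40 - 42) ≡ 29/51 mod 53. 51⁻¹ ≡ 26 (mod 53), so λ ≡ 12.
  x = λ² - 42 - 40 = 144 - 82 ≡ 9; y = λ·(42 - 9) - 30 ≡ 48. → (9, 48)
5G: (9, 48) + (40, 6). λ = (6 - 48)/(40 - 9) ≡ 11/31 mod 53. 31⁻¹ ≡ 12 (mod 53) since 31·12 = 372 ≡ 1, so λ ≡ 26.
  x = λ² - 9 - 40 = 676 - 49 ≡ 44; y = λ·(9 - 44) - 48 ≡ 49. → (44, 49)
6G: (44, 49) + (40, 6). λ = (6 - 49)/(40 - 44) ≡ 10/49 mod 53. 49⁻¹ ≡ 13 (mod 53), so λ ≡ 24.
  x = λ² - 44 - 40 = 576 - 84 ≡ 15; y = λ·(44 - 15) - 49 ≡ 11. → (15, 11)
7G: (15, 11) + (40, 6). λ = (6 - 11)/(40 - 15) ≡ 48/25 mod 53. 25⁻¹ ≡ 17 (mod 53), so λ ≡ 21.
  x = λ² - 15 - 40 = 441 - 55 ≡ 15; y = λ·(15 - 15) - 11 ≡ 42. → (15, 42)
8G: (15, 42) + (40, 6). λ = (6 - 42)/(40 - 15) ≡ 17/25 mod 53. 25⁻¹ ≡ 17 (mod 53) since 25·17 = 425 ≡ 1, so λ ≡ 24.
  x = λ² - 15 - 40 = 576 - 55 ≡ 44; y = λ·(15 - 44) - 42 ≡ 4. → (44, 4)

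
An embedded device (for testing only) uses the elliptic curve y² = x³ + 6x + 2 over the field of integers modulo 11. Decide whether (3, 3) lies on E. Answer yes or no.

no

y² = 3² ≡ 9; x³ + 6x + 2 = 47 ≡ 3 (mod 11). 9 ≠ 3.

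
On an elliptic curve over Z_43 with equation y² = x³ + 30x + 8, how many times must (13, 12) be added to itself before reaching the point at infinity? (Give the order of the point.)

8

2P: tangent at (13, 12): λ = (3·13² + 30)/(2·12) ≡ 21/24. 24⁻¹ ≡ 9 (mod 43) since 24·9 = 216 ≡ 1, so λ ≡ 21·9 ≡ 17.
  x = λ² - 13 - 13 = 289 - 26 ≡ 5; y = λ·(13 - 5) - 12 ≡ 38. → (5, 38)
3P: (5, 38) + (13, 12). λ = (12 - 38)/(13 - 5) ≡ 17/8 mod 43. 8⁻¹ ≡ 27 (mod 43), so λ ≡ 29.
  x = λ² - 5 - 13 = 841 - 18 ≡ 6; y = λ·(5 - 6) - 38 ≡ 19. → (6, 19)
4P: (6, 19) + (13, 12). λ = (12 - 19)/(13 - 6) ≡ 36/7 mod 43. 7⁻¹ ≡ 37 (mod 43), so λ ≡ 42.
  x = λ² - 6 - 13 = 1764 - 19 ≡ 25; y = λ·(6 - 25) - 19 ≡ 0. → (25, 0)
5P: (25, 0) + (13, 12). λ = (12 - 0)/(13 - 25) ≡ 12/31 mod 43. 31⁻¹ ≡ 25 (mod 43) since 31·25 = 775 ≡ 1, so λ ≡ 42.
  x = λ² - 25 - 13 = 1764 - 38 ≡ 6; y = λ·(25 - 6) - 0 ≡ 24. → (6, 24)
6P: (6, 24) + (13, 12). λ = (12 - 24)/(13 - 6) ≡ 31/7 mod 43. 7⁻¹ ≡ 37 (mod 43), so λ ≡ 29.
  x = λ² - 6 - 13 = 841 - 19 ≡ 5; y = λ·(6 - 5) - 24 ≡ 5. → (5, 5)
7P: (5, 5) + (13, 12). λ = (12 - 5)/(13 - 5) ≡ 7/8 mod 43. 8⁻¹ ≡ 27 (mod 43), so λ ≡ 17.
  x = λ² - 5 - 13 = 289 - 18 ≡ 13; y = λ·(5 - 13) - 5 ≡ 31. → (13, 31)
8P: (13, 31) + (13, 12): same x and y₁ ≡ -y₂, so the sum is the point at infinity.
8P = the point at infinity, so the order is 8.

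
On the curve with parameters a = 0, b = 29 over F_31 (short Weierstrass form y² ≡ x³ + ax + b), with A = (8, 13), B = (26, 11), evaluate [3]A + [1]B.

(26, 20)

First 3A:
Repeated addition: build up to 3A.
2A: tangent at (8, 13): λ = (3·8² + 0)/(2·13) ≡ 6/26. 26⁻¹ ≡ 6 (mod 31) since 26·6 = 156 ≡ 1, so λ ≡ 6·6 ≡ 5.
  x = λ² - 8 - 8 = 25 - 16 ≡ 9; y = λ·(8 - 9) - 13 ≡ 13. → (9, 13)
3A: (9, 13) + (8, 13). λ = (13 - 13)/(8 - 9) ≡ 0/30 mod 31. 30⁻¹ ≡ 30 (mod 31) since 30·30 = 900 ≡ 1, so λ ≡ 0.
  x = λ² - 9 - 8 = 0 - 17 ≡ 14; y = λ·(9 - 14) - 13 ≡ 18. → (14, 18)
3A = (14, 18).
Finally 3A + B:
(14, 18) + (26, 11). λ = (11 - 18)/(26 - 14) ≡ 24/12 mod 31. 12⁻¹ ≡ 13 (mod 31) since 12·13 = 156 ≡ 1, so λ ≡ 2.
  x = λ² - 14 - 26 = 4 - 40 ≡ 26; y = λ·(14 - 26) - 18 ≡ 20. → (26, 20)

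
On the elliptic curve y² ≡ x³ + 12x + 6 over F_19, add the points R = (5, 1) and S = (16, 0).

(9, 8)

(5, 1) + (16, 0). λ = (0 - 1)/(16 - 5) ≡ 18/11 mod 19. 11⁻¹ ≡ 7 (mod 19), so λ ≡ 12.
  x = λ² - 5 - 16 = 144 - 21 ≡ 9; y = λ·(5 - 9) - 1 ≡ 8. → (9, 8)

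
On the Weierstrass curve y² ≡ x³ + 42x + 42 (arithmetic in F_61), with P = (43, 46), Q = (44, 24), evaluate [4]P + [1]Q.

(11, 26)

First 4P:
Double-and-add on 4 = (100)₂. Start with P = (43, 46) for the leading 1-bit.
double: tangent at (43, 46): λ = (3·43² + 42)/(2·46) ≡ 38/31. 31⁻¹ ≡ 2 (mod 61), so λ ≡ 38·2 ≡ 15.
  x = λ² - 43 - 43 = 225 - 86 ≡ 17; y = λ·(43 - 17) - 46 ≡ 39. → (17, 39)
double: tangent at (17, 39): λ = (3·17² + 42)/(2·39) ≡ 55/17. 17⁻¹ ≡ 18 (mod 61), so λ ≡ 55·18 ≡ 14.
  x = λ² - 17 - 17 = 196 - 34 ≡ 40; y = λ·(17 - 40) - 39 ≡ 5. → (40, 5)
4P = (40, 5).
Finally 4P + Q:
(40, 5) + (44, 24). λ = (24 - 5)/(44 - 40) ≡ 19/4 mod 61. 4⁻¹ ≡ 46 (mod 61), so λ ≡ 20.
  x = λ² - 40 - 44 = 400 - 84 ≡ 11; y = λ·(40 - 11) - 5 ≡ 26. → (11, 26)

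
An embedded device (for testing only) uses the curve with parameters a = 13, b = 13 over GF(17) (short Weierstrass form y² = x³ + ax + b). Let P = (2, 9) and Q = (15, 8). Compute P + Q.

(2, 9) + (15, 8). λ = (8 - 9)/(15 - 2) ≡ 16/13 mod 17. 13⁻¹ ≡ 4 (mod 17), so λ ≡ 13.
  x = λ² - 2 - 15 = 169 - 17 ≡ 16; y = λ·(2 - 16) - 9 ≡ 13. → (16, 13)

(16, 13)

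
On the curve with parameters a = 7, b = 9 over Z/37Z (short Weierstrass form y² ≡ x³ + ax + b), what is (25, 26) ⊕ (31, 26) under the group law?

(18, 11)

(25, 26) + (31, 26). λ = (26 - 26)/(31 - 25) ≡ 0/6 mod 37. 6⁻¹ ≡ 31 (mod 37) since 6·31 = 186 ≡ 1, so λ ≡ 0.
  x = λ² - 25 - 31 = 0 - 56 ≡ 18; y = λ·(25 - 18) - 26 ≡ 11. → (18, 11)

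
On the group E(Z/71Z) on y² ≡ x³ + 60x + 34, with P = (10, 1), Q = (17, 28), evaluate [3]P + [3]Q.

(9, 5)

First 3P:
Repeated addition: build up to 3P.
2P: tangent at (10, 1): λ = (3·10² + 60)/(2·1) ≡ 5/2. 2⁻¹ ≡ 36 (mod 71), so λ ≡ 5·36 ≡ 38.
  x = λ² - 10 - 10 = 1444 - 20 ≡ 4; y = λ·(10 - 4) - 1 ≡ 14. → (4, 14)
3P: (4, 14) + (10, 1). λ = (1 - 14)/(10 - 4) ≡ 58/6 mod 71. 6⁻¹ ≡ 12 (mod 71) since 6·12 = 72 ≡ 1, so λ ≡ 57.
  x = λ² - 4 - 10 = 3249 - 14 ≡ 40; y = λ·(4 - 40) - 14 ≡ 64. → (40, 64)
3P = (40, 64).
Next 3Q:
Repeated addition: build up to 3Q.
2Q: tangent at (17, 28): λ = (3·17² + 60)/(2·28) ≡ 4/56. 56⁻¹ ≡ 52 (mod 71), so λ ≡ 4·52 ≡ 66.
  x = λ² - 17 - 17 = 4356 - 34 ≡ 62; y = λ·(17 - 62) - 28 ≡ 55. → (62, 55)
3Q: (62, 55) + (17, 28). λ = (28 - 55)/(17 - 62) ≡ 44/26 mod 71. 26⁻¹ ≡ 41 (mod 71), so λ ≡ 29.
  x = λ² - 62 - 17 = 841 - 79 ≡ 52; y = λ·(62 - 52) - 55 ≡ 22. → (52, 22)
3Q = (52, 22).
Finally 3P + 3Q:
(40, 64) + (52, 22). λ = (22 - 64)/(52 - 40) ≡ 29/12 mod 71. 12⁻¹ ≡ 6 (mod 71), so λ ≡ 32.
  x = λ² - 40 - 52 = 1024 - 92 ≡ 9; y = λ·(40 - 9) - 64 ≡ 5. → (9, 5)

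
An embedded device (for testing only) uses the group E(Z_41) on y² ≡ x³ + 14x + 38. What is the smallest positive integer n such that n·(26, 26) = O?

2P: tangent at (26, 26): λ = (3·26² + 14)/(2·26) ≡ 33/11. 11⁻¹ ≡ 15 (mod 41), so λ ≡ 33·15 ≡ 3.
  x = λ² - 26 - 26 = 9 - 52 ≡ 39; y = λ·(26 - 39) - 26 ≡ 17. → (39, 17)
3P: (39, 17) + (26, 26). λ = (26 - 17)/(26 - 39) ≡ 9/28 mod 41. 28⁻¹ ≡ 22 (mod 41) since 28·22 = 616 ≡ 1, so λ ≡ 34.
  x = λ² - 39 - 26 = 1156 - 65 ≡ 25; y = λ·(39 - 25) - 17 ≡ 8. → (25, 8)
4P: (25, 8) + (26, 26). λ = (26 - 8)/(26 - 25) ≡ 18/1 mod 41. 1⁻¹ ≡ 1 (mod 41), so λ ≡ 18.
  x = λ² - 25 - 26 = 324 - 51 ≡ 27; y = λ·(25 - 27) - 8 ≡ 38. → (27, 38)
5P: (27, 38) + (26, 26). λ = (26 - 38)/(26 - 27) ≡ 29/40 mod 41. 40⁻¹ ≡ 40 (mod 41) since 40·40 = 1600 ≡ 1, so λ ≡ 12.
  x = λ² - 27 - 26 = 144 - 53 ≡ 9; y = λ·(27 - 9) - 38 ≡ 14. → (9, 14)
6P: (9, 14) + (26, 26). λ = (26 - 14)/(26 - 9) ≡ 12/17 mod 41. 17⁻¹ ≡ 29 (mod 41) since 17·29 = 493 ≡ 1, so λ ≡ 20.
  x = λ² - 9 - 26 = 400 - 35 ≡ 37; y = λ·(9 - 37) - 14 ≡ 0. → (37, 0)
7P: (37, 0) + (26, 26). λ = (26 - 0)/(26 - 37) ≡ 26/30 mod 41. 30⁻¹ ≡ 26 (mod 41) since 30·26 = 780 ≡ 1, so λ ≡ 20.
  x = λ² - 37 - 26 = 400 - 63 ≡ 9; y = λ·(37 - 9) - 0 ≡ 27. → (9, 27)
8P: (9, 27) + (26, 26). λ = (26 - 27)/(26 - 9) ≡ 40/17 mod 41. 17⁻¹ ≡ 29 (mod 41), so λ ≡ 12.
  x = λ² - 9 - 26 = 144 - 35 ≡ 27; y = λ·(9 - 27) - 27 ≡ 3. → (27, 3)
9P: (27, 3) + (26, 26). λ = (26 - 3)/(26 - 27) ≡ 23/40 mod 41. 40⁻¹ ≡ 40 (mod 41), so λ ≡ 18.
  x = λ² - 27 - 26 = 324 - 53 ≡ 25; y = λ·(27 - 25) - 3 ≡ 33. → (25, 33)
10P: (25, 33) + (26, 26). λ = (26 - 33)/(26 - 25) ≡ 34/1 mod 41. 1⁻¹ ≡ 1 (mod 41), so λ ≡ 34.
  x = λ² - 25 - 26 = 1156 - 51 ≡ 39; y = λ·(25 - 39) - 33 ≡ 24. → (39, 24)
11P: (39, 24) + (26, 26). λ = (26 - 24)/(26 - 39) ≡ 2/28 mod 41. 28⁻¹ ≡ 22 (mod 41), so λ ≡ 3.
  x = λ² - 39 - 26 = 9 - 65 ≡ 26; y = λ·(39 - 26) - 24 ≡ 15. → (26, 15)
12P: (26, 15) + (26, 26): same x and y₁ ≡ -y₂, so the sum is O.
12P = O, so the order is 12.

12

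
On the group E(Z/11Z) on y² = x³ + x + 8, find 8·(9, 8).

(9, 3)

Write Q = (9, 8).
Repeated addition: build up to 8Q.
2Q: tangent at (9, 8): λ = (3·9² + 1)/(2·8) ≡ 2/5. 5⁻¹ ≡ 9 (mod 11), so λ ≡ 2·9 ≡ 7.
  x = λ² - 9 - 9 = 49 - 18 ≡ 9; y = λ·(9 - 9) - 8 ≡ 3. → (9, 3)
3Q: (9, 3) + (9, 8): same x and y₁ ≡ -y₂, so the sum is O.
4Q: O + (9, 8) = (9, 8) (identity).
5Q: tangent at (9, 8): λ = (3·9² + 1)/(2·8) ≡ 2/5. 5⁻¹ ≡ 9 (mod 11), so λ ≡ 2·9 ≡ 7.
  x = λ² - 9 - 9 = 49 - 18 ≡ 9; y = λ·(9 - 9) - 8 ≡ 3. → (9, 3)
6Q: (9, 3) + (9, 8): same x and y₁ ≡ -y₂, so the sum is O.
7Q: O + (9, 8) = (9, 8) (identity).
8Q: tangent at (9, 8): λ = (3·9² + 1)/(2·8) ≡ 2/5. 5⁻¹ ≡ 9 (mod 11), so λ ≡ 2·9 ≡ 7.
  x = λ² - 9 - 9 = 49 - 18 ≡ 9; y = λ·(9 - 9) - 8 ≡ 3. → (9, 3)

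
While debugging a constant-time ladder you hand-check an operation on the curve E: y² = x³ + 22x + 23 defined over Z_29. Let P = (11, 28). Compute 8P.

O

Repeated addition: build up to 8P.
2P: tangent at (11, 28): λ = (3·11² + 22)/(2·28) ≡ 8/27. 27⁻¹ ≡ 14 (mod 29) since 27·14 = 378 ≡ 1, so λ ≡ 8·14 ≡ 25.
  x = λ² - 11 - 11 = 625 - 22 ≡ 23; y = λ·(11 - 23) - 28 ≡ 20. → (23, 20)
3P: (23, 20) + (11, 28). λ = (28 - 20)/(11 - 23) ≡ 8/17 mod 29. 17⁻¹ ≡ 12 (mod 29) since 17·12 = 204 ≡ 1, so λ ≡ 9.
  x = λ² - 23 - 11 = 81 - 34 ≡ 18; y = λ·(23 - 18) - 20 ≡ 25. → (18, 25)
4P: (18, 25) + (11, 28). λ = (28 - 25)/(11 - 18) ≡ 3/22 mod 29. 22⁻¹ ≡ 4 (mod 29) since 22·4 = 88 ≡ 1, so λ ≡ 12.
  x = λ² - 18 - 11 = 144 - 29 ≡ 28; y = λ·(18 - 28) - 25 ≡ 0. → (28, 0)
5P: (28, 0) + (11, 28). λ = (28 - 0)/(11 - 28) ≡ 28/12 mod 29. 12⁻¹ ≡ 17 (mod 29) since 12·17 = 204 ≡ 1, so λ ≡ 12.
  x = λ² - 28 - 11 = 144 - 39 ≡ 18; y = λ·(28 - 18) - 0 ≡ 4. → (18, 4)
6P: (18, 4) + (11, 28). λ = (28 - 4)/(11 - 18) ≡ 24/22 mod 29. 22⁻¹ ≡ 4 (mod 29), so λ ≡ 9.
  x = λ² - 18 - 11 = 81 - 29 ≡ 23; y = λ·(18 - 23) - 4 ≡ 9. → (23, 9)
7P: (23, 9) + (11, 28). λ = (28 - 9)/(11 - 23) ≡ 19/17 mod 29. 17⁻¹ ≡ 12 (mod 29), so λ ≡ 25.
  x = λ² - 23 - 11 = 625 - 34 ≡ 11; y = λ·(23 - 11) - 9 ≡ 1. → (11, 1)
8P: (11, 1) + (11, 28): same x and y₁ ≡ -y₂, so the sum is O.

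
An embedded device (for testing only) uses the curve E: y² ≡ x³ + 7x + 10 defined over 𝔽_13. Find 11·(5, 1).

(7, 5)

Write Q = (5, 1).
Repeated addition: build up to 11Q.
2Q: tangent at (5, 1): λ = (3·5² + 7)/(2·1) ≡ 4/2. 2⁻¹ ≡ 7 (mod 13), so λ ≡ 4·7 ≡ 2.
  x = λ² - 5 - 5 = 4 - 10 ≡ 7; y = λ·(5 - 7) - 1 ≡ 8. → (7, 8)
3Q: (7, 8) + (5, 1). λ = (1 - 8)/(5 - 7) ≡ 6/11 mod 13. 11⁻¹ ≡ 6 (mod 13) since 11·6 = 66 ≡ 1, so λ ≡ 10.
  x = λ² - 7 - 5 = 100 - 12 ≡ 10; y = λ·(7 - 10) - 8 ≡ 1. → (10, 1)
4Q: (10, 1) + (5, 1). λ = (1 - 1)/(5 - 10) ≡ 0/8 mod 13. 8⁻¹ ≡ 5 (mod 13) since 8·5 = 40 ≡ 1, so λ ≡ 0.
  x = λ² - 10 - 5 = 0 - 15 ≡ 11; y = λ·(10 - 11) - 1 ≡ 12. → (11, 12)
5Q: (11, 12) + (5, 1). λ = (1 - 12)/(5 - 11) ≡ 2/7 mod 13. 7⁻¹ ≡ 2 (mod 13), so λ ≡ 4.
  x = λ² - 11 - 5 = 16 - 16 ≡ 0; y = λ·(11 - 0) - 12 ≡ 6. → (0, 6)
6Q: (0, 6) + (5, 1). λ = (1 - 6)/(5 - 0) ≡ 8/5 mod 13. 5⁻¹ ≡ 8 (mod 13), so λ ≡ 12.
  x = λ² - 0 - 5 = 144 - 5 ≡ 9; y = λ·(0 - 9) - 6 ≡ 3. → (9, 3)
7Q: (9, 3) + (5, 1). λ = (1 - 3)/(5 - 9) ≡ 11/9 mod 13. 9⁻¹ ≡ 3 (mod 13), so λ ≡ 7.
  x = λ² - 9 - 5 = 49 - 14 ≡ 9; y = λ·(9 - 9) - 3 ≡ 10. → (9, 10)
8Q: (9, 10) + (5, 1). λ = (1 - 10)/(5 - 9) ≡ 4/9 mod 13. 9⁻¹ ≡ 3 (mod 13) since 9·3 = 27 ≡ 1, so λ ≡ 12.
  x = λ² - 9 - 5 = 144 - 14 ≡ 0; y = λ·(9 - 0) - 10 ≡ 7. → (0, 7)
9Q: (0, 7) + (5, 1). λ = (1 - 7)/(5 - 0) ≡ 7/5 mod 13. 5⁻¹ ≡ 8 (mod 13) since 5·8 = 40 ≡ 1, so λ ≡ 4.
  x = λ² - 0 - 5 = 16 - 5 ≡ 11; y = λ·(0 - 11) - 7 ≡ 1. → (11, 1)
10Q: (11, 1) + (5, 1). λ = (1 - 1)/(5 - 11) ≡ 0/7 mod 13. 7⁻¹ ≡ 2 (mod 13) since 7·2 = 14 ≡ 1, so λ ≡ 0.
  x = λ² - 11 - 5 = 0 - 16 ≡ 10; y = λ·(11 - 10) - 1 ≡ 12. → (10, 12)
11Q: (10, 12) + (5, 1). λ = (1 - 12)/(5 - 10) ≡ 2/8 mod 13. 8⁻¹ ≡ 5 (mod 13), so λ ≡ 10.
  x = λ² - 10 - 5 = 100 - 15 ≡ 7; y = λ·(10 - 7) - 12 ≡ 5. → (7, 5)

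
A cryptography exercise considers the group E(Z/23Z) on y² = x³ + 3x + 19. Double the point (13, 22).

tangent at (13, 22): λ = (3·13² + 3)/(2·22) ≡ 4/21. 21⁻¹ ≡ 11 (mod 23) since 21·11 = 231 ≡ 1, so λ ≡ 4·11 ≡ 21.
  x = λ² - 13 - 13 = 441 - 26 ≡ 1; y = λ·(13 - 1) - 22 ≡ 0. → (1, 0)

(1, 0)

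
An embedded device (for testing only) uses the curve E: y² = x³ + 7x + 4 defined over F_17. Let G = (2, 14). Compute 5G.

Double-and-add on 5 = (101)₂. Start with G = (2, 14) for the leading 1-bit.
double: tangent at (2, 14): λ = (3·2² + 7)/(2·14) ≡ 2/11. 11⁻¹ ≡ 14 (mod 17), so λ ≡ 2·14 ≡ 11.
  x = λ² - 2 - 2 = 121 - 4 ≡ 15; y = λ·(2 - 15) - 14 ≡ 13. → (15, 13)
double: tangent at (15, 13): λ = (3·15² + 7)/(2·13) ≡ 2/9. 9⁻¹ ≡ 2 (mod 17), so λ ≡ 2·2 ≡ 4.
  x = λ² - 15 - 15 = 16 - 30 ≡ 3; y = λ·(15 - 3) - 13 ≡ 1. → (3, 1)
add G: (3, 1) + (2, 14). λ = (14 - 1)/(2 - 3) ≡ 13/16 mod 17. 16⁻¹ ≡ 16 (mod 17) since 16·16 = 256 ≡ 1, so λ ≡ 4.
  x = λ² - 3 - 2 = 16 - 5 ≡ 11; y = λ·(3 - 11) - 1 ≡ 1. → (11, 1)

(11, 1)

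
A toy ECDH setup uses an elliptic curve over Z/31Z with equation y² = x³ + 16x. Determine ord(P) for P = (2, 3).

2P: tangent at (2, 3): λ = (3·2² + 16)/(2·3) ≡ 28/6. 6⁻¹ ≡ 26 (mod 31) since 6·26 = 156 ≡ 1, so λ ≡ 28·26 ≡ 15.
  x = λ² - 2 - 2 = 225 - 4 ≡ 4; y = λ·(2 - 4) - 3 ≡ 29. → (4, 29)
3P: (4, 29) + (2, 3). λ = (3 - 29)/(2 - 4) ≡ 5/29 mod 31. 29⁻¹ ≡ 15 (mod 31), so λ ≡ 13.
  x = λ² - 4 - 2 = 169 - 6 ≡ 8; y = λ·(4 - 8) - 29 ≡ 12. → (8, 12)
4P: (8, 12) + (2, 3). λ = (3 - 12)/(2 - 8) ≡ 22/25 mod 31. 25⁻¹ ≡ 5 (mod 31), so λ ≡ 17.
  x = λ² - 8 - 2 = 289 - 10 ≡ 0; y = λ·(8 - 0) - 12 ≡ 0. → (0, 0)
5P: (0, 0) + (2, 3). λ = (3 - 0)/(2 - 0) ≡ 3/2 mod 31. 2⁻¹ ≡ 16 (mod 31), so λ ≡ 17.
  x = λ² - 0 - 2 = 289 - 2 ≡ 8; y = λ·(0 - 8) - 0 ≡ 19. → (8, 19)
6P: (8, 19) + (2, 3). λ = (3 - 19)/(2 - 8) ≡ 15/25 mod 31. 25⁻¹ ≡ 5 (mod 31), so λ ≡ 13.
  x = λ² - 8 - 2 = 169 - 10 ≡ 4; y = λ·(8 - 4) - 19 ≡ 2. → (4, 2)
7P: (4, 2) + (2, 3). λ = (3 - 2)/(2 - 4) ≡ 1/29 mod 31. 29⁻¹ ≡ 15 (mod 31) since 29·15 = 435 ≡ 1, so λ ≡ 15.
  x = λ² - 4 - 2 = 225 - 6 ≡ 2; y = λ·(4 - 2) - 2 ≡ 28. → (2, 28)
8P: (2, 28) + (2, 3): same x and y₁ ≡ -y₂, so the sum is the point at infinity.
8P = the point at infinity, so the order is 8.

8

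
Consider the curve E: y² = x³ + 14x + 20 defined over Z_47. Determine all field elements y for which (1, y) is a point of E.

none

x³ + 14x + 20 = 35 ≡ 35 (mod 47).
35 is a non-residue mod 47; no y exists.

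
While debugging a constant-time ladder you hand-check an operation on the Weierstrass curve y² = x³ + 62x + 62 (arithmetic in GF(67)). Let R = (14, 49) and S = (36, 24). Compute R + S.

(14, 18)

(14, 49) + (36, 24). λ = (24 - 49)/(36 - 14) ≡ 42/22 mod 67. 22⁻¹ ≡ 64 (mod 67) since 22·64 = 1408 ≡ 1, so λ ≡ 8.
  x = λ² - 14 - 36 = 64 - 50 ≡ 14; y = λ·(14 - 14) - 49 ≡ 18. → (14, 18)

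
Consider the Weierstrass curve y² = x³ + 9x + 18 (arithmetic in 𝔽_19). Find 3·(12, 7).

(1, 3)

Write P = (12, 7).
Repeated addition: build up to 3P.
2P: tangent at (12, 7): λ = (3·12² + 9)/(2·7) ≡ 4/14. 14⁻¹ ≡ 15 (mod 19), so λ ≡ 4·15 ≡ 3.
  x = λ² - 12 - 12 = 9 - 24 ≡ 4; y = λ·(12 - 4) - 7 ≡ 17. → (4, 17)
3P: (4, 17) + (12, 7). λ = (7 - 17)/(12 - 4) ≡ 9/8 mod 19. 8⁻¹ ≡ 12 (mod 19) since 8·12 = 96 ≡ 1, so λ ≡ 13.
  x = λ² - 4 - 12 = 169 - 16 ≡ 1; y = λ·(4 - 1) - 17 ≡ 3. → (1, 3)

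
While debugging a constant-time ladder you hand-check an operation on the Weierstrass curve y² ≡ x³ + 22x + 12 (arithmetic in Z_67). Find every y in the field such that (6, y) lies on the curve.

5, 62

x³ + 22x + 12 = 360 ≡ 25 (mod 67).
Square roots of 25 mod 67: 5 and 62 (since 5² = 25 ≡ 25).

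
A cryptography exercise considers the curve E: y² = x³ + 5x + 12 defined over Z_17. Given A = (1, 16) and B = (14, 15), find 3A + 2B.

(1, 1)

First 3A:
Repeated addition: build up to 3A.
2A: tangent at (1, 16): λ = (3·1² + 5)/(2·16) ≡ 8/15. 15⁻¹ ≡ 8 (mod 17) since 15·8 = 120 ≡ 1, so λ ≡ 8·8 ≡ 13.
  x = λ² - 1 - 1 = 169 - 2 ≡ 14; y = λ·(1 - 14) - 16 ≡ 2. → (14, 2)
3A: (14, 2) + (1, 16). λ = (16 - 2)/(1 - 14) ≡ 14/4 mod 17. 4⁻¹ ≡ 13 (mod 17) since 4·13 = 52 ≡ 1, so λ ≡ 12.
  x = λ² - 14 - 1 = 144 - 15 ≡ 10; y = λ·(14 - 10) - 2 ≡ 12. → (10, 12)
3A = (10, 12).
Next 2B:
Repeated addition: build up to 2B.
2B: tangent at (14, 15): λ = (3·14² + 5)/(2·15) ≡ 15/13. 13⁻¹ ≡ 4 (mod 17), so λ ≡ 15·4 ≡ 9.
  x = λ² - 14 - 14 = 81 - 28 ≡ 2; y = λ·(14 - 2) - 15 ≡ 8. → (2, 8)
2B = (2, 8).
Finally 3A + 2B:
(10, 12) + (2, 8). λ = (8 - 12)/(2 - 10) ≡ 13/9 mod 17. 9⁻¹ ≡ 2 (mod 17), so λ ≡ 9.
  x = λ² - 10 - 2 = 81 - 12 ≡ 1; y = λ·(10 - 1) - 12 ≡ 1. → (1, 1)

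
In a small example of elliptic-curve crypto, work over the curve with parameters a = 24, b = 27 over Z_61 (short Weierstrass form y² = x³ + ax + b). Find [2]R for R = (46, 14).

(31, 1)

tangent at (46, 14): λ = (3·46² + 24)/(2·14) ≡ 28/28. 28⁻¹ ≡ 24 (mod 61) since 28·24 = 672 ≡ 1, so λ ≡ 28·24 ≡ 1.
  x = λ² - 46 - 46 = 1 - 92 ≡ 31; y = λ·(46 - 31) - 14 ≡ 1. → (31, 1)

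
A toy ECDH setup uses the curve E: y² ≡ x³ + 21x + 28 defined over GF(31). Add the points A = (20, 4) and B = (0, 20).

(20, 4) + (0, 20). λ = (20 - 4)/(0 - 20) ≡ 16/11 mod 31. 11⁻¹ ≡ 17 (mod 31) since 11·17 = 187 ≡ 1, so λ ≡ 24.
  x = λ² - 20 - 0 = 576 - 20 ≡ 29; y = λ·(20 - 29) - 4 ≡ 28. → (29, 28)

(29, 28)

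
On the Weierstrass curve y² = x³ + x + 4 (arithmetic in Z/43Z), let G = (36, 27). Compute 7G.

(23, 5)

Double-and-add on 7 = (111)₂. Start with G = (36, 27) for the leading 1-bit.
double: tangent at (36, 27): λ = (3·36² + 1)/(2·27) ≡ 19/11. 11⁻¹ ≡ 4 (mod 43), so λ ≡ 19·4 ≡ 33.
  x = λ² - 36 - 36 = 1089 - 72 ≡ 28; y = λ·(36 - 28) - 27 ≡ 22. → (28, 22)
add G: (28, 22) + (36, 27). λ = (27 - 22)/(36 - 28) ≡ 5/8 mod 43. 8⁻¹ ≡ 27 (mod 43), so λ ≡ 6.
  x = λ² - 28 - 36 = 36 - 64 ≡ 15; y = λ·(28 - 15) - 22 ≡ 13. → (15, 13)
double: tangent at (15, 13): λ = (3·15² + 1)/(2·13) ≡ 31/26. 26⁻¹ ≡ 5 (mod 43) since 26·5 = 130 ≡ 1, so λ ≡ 31·5 ≡ 26.
  x = λ² - 15 - 15 = 676 - 30 ≡ 1; y = λ·(15 - 1) - 13 ≡ 7. → (1, 7)
add G: (1, 7) + (36, 27). λ = (27 - 7)/(36 - 1) ≡ 20/35 mod 43. 35⁻¹ ≡ 16 (mod 43) since 35·16 = 560 ≡ 1, so λ ≡ 19.
  x = λ² - 1 - 36 = 361 - 37 ≡ 23; y = λ·(1 - 23) - 7 ≡ 5. → (23, 5)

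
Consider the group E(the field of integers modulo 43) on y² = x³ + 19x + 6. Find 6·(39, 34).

(28, 42)

Write Q = (39, 34).
Repeated addition: build up to 6Q.
2Q: tangent at (39, 34): λ = (3·39² + 19)/(2·34) ≡ 24/25. 25⁻¹ ≡ 31 (mod 43), so λ ≡ 24·31 ≡ 13.
  x = λ² - 39 - 39 = 169 - 78 ≡ 5; y = λ·(39 - 5) - 34 ≡ 21. → (5, 21)
3Q: (5, 21) + (39, 34). λ = (34 - 21)/(39 - 5) ≡ 13/34 mod 43. 34⁻¹ ≡ 19 (mod 43) since 34·19 = 646 ≡ 1, so λ ≡ 32.
  x = λ² - 5 - 39 = 1024 - 44 ≡ 34; y = λ·(5 - 34) - 21 ≡ 40. → (34, 40)
4Q: (34, 40) + (39, 34). λ = (34 - 40)/(39 - 34) ≡ 37/5 mod 43. 5⁻¹ ≡ 26 (mod 43) since 5·26 = 130 ≡ 1, so λ ≡ 16.
  x = λ² - 34 - 39 = 256 - 73 ≡ 11; y = λ·(34 - 11) - 40 ≡ 27. → (11, 27)
5Q: (11, 27) + (39, 34). λ = (34 - 27)/(39 - 11) ≡ 7/28 mod 43. 28⁻¹ ≡ 20 (mod 43) since 28·20 = 560 ≡ 1, so λ ≡ 11.
  x = λ² - 11 - 39 = 121 - 50 ≡ 28; y = λ·(11 - 28) - 27 ≡ 1. → (28, 1)
6Q: (28, 1) + (39, 34). λ = (34 - 1)/(39 - 28) ≡ 33/11 mod 43. 11⁻¹ ≡ 4 (mod 43), so λ ≡ 3.
  x = λ² - 28 - 39 = 9 - 67 ≡ 28; y = λ·(28 - 28) - 1 ≡ 42. → (28, 42)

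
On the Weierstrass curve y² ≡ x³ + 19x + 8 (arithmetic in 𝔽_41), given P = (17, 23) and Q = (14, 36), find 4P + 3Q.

(22, 39)

First 4P:
Double-and-add on 4 = (100)₂. Start with P = (17, 23) for the leading 1-bit.
double: tangent at (17, 23): λ = (3·17² + 19)/(2·23) ≡ 25/5. 5⁻¹ ≡ 33 (mod 41), so λ ≡ 25·33 ≡ 5.
  x = λ² - 17 - 17 = 25 - 34 ≡ 32; y = λ·(17 - 32) - 23 ≡ 25. → (32, 25)
double: tangent at (32, 25): λ = (3·32² + 19)/(2·25) ≡ 16/9. 9⁻¹ ≡ 32 (mod 41), so λ ≡ 16·32 ≡ 20.
  x = λ² - 32 - 32 = 400 - 64 ≡ 8; y = λ·(32 - 8) - 25 ≡ 4. → (8, 4)
4P = (8, 4).
Next 3Q:
Repeated addition: build up to 3Q.
2Q: tangent at (14, 36): λ = (3·14² + 19)/(2·36) ≡ 33/31. 31⁻¹ ≡ 4 (mod 41), so λ ≡ 33·4 ≡ 9.
  x = λ² - 14 - 14 = 81 - 28 ≡ 12; y = λ·(14 - 12) - 36 ≡ 23. → (12, 23)
3Q: (12, 23) + (14, 36). λ = (36 - 23)/(14 - 12) ≡ 13/2 mod 41. 2⁻¹ ≡ 21 (mod 41) since 2·21 = 42 ≡ 1, so λ ≡ 27.
  x = λ² - 12 - 14 = 729 - 26 ≡ 6; y = λ·(12 - 6) - 23 ≡ 16. → (6, 16)
3Q = (6, 16).
Finally 4P + 3Q:
(8, 4) + (6, 16). λ = (16 - 4)/(6 - 8) ≡ 12/39 mod 41. 39⁻¹ ≡ 20 (mod 41), so λ ≡ 35.
  x = λ² - 8 - 6 = 1225 - 14 ≡ 22; y = λ·(8 - 22) - 4 ≡ 39. → (22, 39)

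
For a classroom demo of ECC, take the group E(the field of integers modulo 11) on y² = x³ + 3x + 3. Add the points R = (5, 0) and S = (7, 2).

(5, 0) + (7, 2). λ = (2 - 0)/(7 - 5) ≡ 2/2 mod 11. 2⁻¹ ≡ 6 (mod 11) since 2·6 = 12 ≡ 1, so λ ≡ 1.
  x = λ² - 5 - 7 = 1 - 12 ≡ 0; y = λ·(5 - 0) - 0 ≡ 5. → (0, 5)

(0, 5)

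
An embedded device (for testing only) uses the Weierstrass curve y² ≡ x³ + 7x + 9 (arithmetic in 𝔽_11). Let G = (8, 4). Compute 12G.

(10, 1)

Double-and-add on 12 = (1100)₂. Start with G = (8, 4) for the leading 1-bit.
double: tangent at (8, 4): λ = (3·8² + 7)/(2·4) ≡ 1/8. 8⁻¹ ≡ 7 (mod 11), so λ ≡ 1·7 ≡ 7.
  x = λ² - 8 - 8 = 49 - 16 ≡ 0; y = λ·(8 - 0) - 4 ≡ 8. → (0, 8)
add G: (0, 8) + (8, 4). λ = (4 - 8)/(8 - 0) ≡ 7/8 mod 11. 8⁻¹ ≡ 7 (mod 11) since 8·7 = 56 ≡ 1, so λ ≡ 5.
  x = λ² - 0 - 8 = 25 - 8 ≡ 6; y = λ·(0 - 6) - 8 ≡ 6. → (6, 6)
double: tangent at (6, 6): λ = (3·6² + 7)/(2·6) ≡ 5/1. 1⁻¹ ≡ 1 (mod 11) since 1·1 = 1 ≡ 1, so λ ≡ 5·1 ≡ 5.
  x = λ² - 6 - 6 = 25 - 12 ≡ 2; y = λ·(6 - 2) - 6 ≡ 3. → (2, 3)
double: tangent at (2, 3): λ = (3·2² + 7)/(2·3) ≡ 8/6. 6⁻¹ ≡ 2 (mod 11), so λ ≡ 8·2 ≡ 5.
  x = λ² - 2 - 2 = 25 - 4 ≡ 10; y = λ·(2 - 10) - 3 ≡ 1. → (10, 1)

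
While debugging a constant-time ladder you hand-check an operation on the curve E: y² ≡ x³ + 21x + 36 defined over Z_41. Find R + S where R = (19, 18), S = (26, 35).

(27, 27)

(19, 18) + (26, 35). λ = (35 - 18)/(26 - 19) ≡ 17/7 mod 41. 7⁻¹ ≡ 6 (mod 41) since 7·6 = 42 ≡ 1, so λ ≡ 20.
  x = λ² - 19 - 26 = 400 - 45 ≡ 27; y = λ·(19 - 27) - 18 ≡ 27. → (27, 27)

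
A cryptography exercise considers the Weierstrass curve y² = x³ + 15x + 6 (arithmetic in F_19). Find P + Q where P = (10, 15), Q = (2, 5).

(10, 15) + (2, 5). λ = (5 - 15)/(2 - 10) ≡ 9/11 mod 19. 11⁻¹ ≡ 7 (mod 19), so λ ≡ 6.
  x = λ² - 10 - 2 = 36 - 12 ≡ 5; y = λ·(10 - 5) - 15 ≡ 15. → (5, 15)

(5, 15)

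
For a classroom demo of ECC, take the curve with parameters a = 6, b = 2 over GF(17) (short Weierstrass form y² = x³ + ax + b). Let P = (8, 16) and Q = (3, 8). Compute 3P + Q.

(12, 0)

First 3P:
Repeated addition: build up to 3P.
2P: tangent at (8, 16): λ = (3·8² + 6)/(2·16) ≡ 11/15. 15⁻¹ ≡ 8 (mod 17), so λ ≡ 11·8 ≡ 3.
  x = λ² - 8 - 8 = 9 - 16 ≡ 10; y = λ·(8 - 10) - 16 ≡ 12. → (10, 12)
3P: (10, 12) + (8, 16). λ = (16 - 12)/(8 - 10) ≡ 4/15 mod 17. 15⁻¹ ≡ 8 (mod 17) since 15·8 = 120 ≡ 1, so λ ≡ 15.
  x = λ² - 10 - 8 = 225 - 18 ≡ 3; y = λ·(10 - 3) - 12 ≡ 8. → (3, 8)
3P = (3, 8).
Finally 3P + Q:
tangent at (3, 8): λ = (3·3² + 6)/(2·8) ≡ 16/16. 16⁻¹ ≡ 16 (mod 17), so λ ≡ 16·16 ≡ 1.
  x = λ² - 3 - 3 = 1 - 6 ≡ 12; y = λ·(3 - 12) - 8 ≡ 0. → (12, 0)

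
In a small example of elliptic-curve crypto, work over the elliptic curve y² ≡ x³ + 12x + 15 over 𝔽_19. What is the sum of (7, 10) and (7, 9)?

The two points share x = 7 and their y-coordinates satisfy 10 + 9 ≡ 0 (mod 19), so they are inverses. Their sum is O.

O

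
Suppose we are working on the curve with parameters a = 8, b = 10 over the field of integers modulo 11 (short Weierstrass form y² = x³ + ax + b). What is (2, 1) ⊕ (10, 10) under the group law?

(2, 1) + (10, 10). λ = (10 - 1)/(10 - 2) ≡ 9/8 mod 11. 8⁻¹ ≡ 7 (mod 11), so λ ≡ 8.
  x = λ² - 2 - 10 = 64 - 12 ≡ 8; y = λ·(2 - 8) - 1 ≡ 6. → (8, 6)

(8, 6)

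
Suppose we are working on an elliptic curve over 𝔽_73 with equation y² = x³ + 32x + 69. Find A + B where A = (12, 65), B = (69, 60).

(12, 65) + (69, 60). λ = (60 - 65)/(69 - 12) ≡ 68/57 mod 73. 57⁻¹ ≡ 41 (mod 73) since 57·41 = 2337 ≡ 1, so λ ≡ 14.
  x = λ² - 12 - 69 = 196 - 81 ≡ 42; y = λ·(12 - 42) - 65 ≡ 26. → (42, 26)

(42, 26)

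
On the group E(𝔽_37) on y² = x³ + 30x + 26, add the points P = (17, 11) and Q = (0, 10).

(4, 5)

(17, 11) + (0, 10). λ = (10 - 11)/(0 - 17) ≡ 36/20 mod 37. 20⁻¹ ≡ 13 (mod 37), so λ ≡ 24.
  x = λ² - 17 - 0 = 576 - 17 ≡ 4; y = λ·(17 - 4) - 11 ≡ 5. → (4, 5)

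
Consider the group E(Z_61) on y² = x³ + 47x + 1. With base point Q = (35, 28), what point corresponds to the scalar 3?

(55, 28)

Repeated addition: build up to 3Q.
2Q: tangent at (35, 28): λ = (3·35² + 47)/(2·28) ≡ 1/56. 56⁻¹ ≡ 12 (mod 61), so λ ≡ 1·12 ≡ 12.
  x = λ² - 35 - 35 = 144 - 70 ≡ 13; y = λ·(35 - 13) - 28 ≡ 53. → (13, 53)
3Q: (13, 53) + (35, 28). λ = (28 - 53)/(35 - 13) ≡ 36/22 mod 61. 22⁻¹ ≡ 25 (mod 61) since 22·25 = 550 ≡ 1, so λ ≡ 46.
  x = λ² - 13 - 35 = 2116 - 48 ≡ 55; y = λ·(13 - 55) - 53 ≡ 28. → (55, 28)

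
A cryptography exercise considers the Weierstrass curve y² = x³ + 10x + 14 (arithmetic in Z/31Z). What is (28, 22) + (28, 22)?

(13, 4)

tangent at (28, 22): λ = (3·28² + 10)/(2·22) ≡ 6/13. 13⁻¹ ≡ 12 (mod 31), so λ ≡ 6·12 ≡ 10.
  x = λ² - 28 - 28 = 100 - 56 ≡ 13; y = λ·(28 - 13) - 22 ≡ 4. → (13, 4)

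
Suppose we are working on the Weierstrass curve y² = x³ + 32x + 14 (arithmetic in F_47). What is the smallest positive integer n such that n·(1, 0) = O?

2P: (1, 0) + (1, 0): same x and y₁ ≡ -y₂, so the sum is O.
2P = O, so the order is 2.

2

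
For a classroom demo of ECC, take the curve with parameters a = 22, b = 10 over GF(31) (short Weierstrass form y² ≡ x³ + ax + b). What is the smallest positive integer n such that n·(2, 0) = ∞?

2

2P: (2, 0) + (2, 0): same x and y₁ ≡ -y₂, so the sum is ∞.
2P = ∞, so the order is 2.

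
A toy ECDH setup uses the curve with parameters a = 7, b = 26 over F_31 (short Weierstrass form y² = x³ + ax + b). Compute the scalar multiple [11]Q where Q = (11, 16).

Repeated addition: build up to 11Q.
2Q: tangent at (11, 16): λ = (3·11² + 7)/(2·16) ≡ 29/1. 1⁻¹ ≡ 1 (mod 31) since 1·1 = 1 ≡ 1, so λ ≡ 29·1 ≡ 29.
  x = λ² - 11 - 11 = 841 - 22 ≡ 13; y = λ·(11 - 13) - 16 ≡ 19. → (13, 19)
3Q: (13, 19) + (11, 16). λ = (16 - 19)/(11 - 13) ≡ 28/29 mod 31. 29⁻¹ ≡ 15 (mod 31), so λ ≡ 17.
  x = λ² - 13 - 11 = 289 - 24 ≡ 17; y = λ·(13 - 17) - 19 ≡ 6. → (17, 6)
4Q: (17, 6) + (11, 16). λ = (16 - 6)/(11 - 17) ≡ 10/25 mod 31. 25⁻¹ ≡ 5 (mod 31), so λ ≡ 19.
  x = λ² - 17 - 11 = 361 - 28 ≡ 23; y = λ·(17 - 23) - 6 ≡ 4. → (23, 4)
5Q: (23, 4) + (11, 16). λ = (16 - 4)/(11 - 23) ≡ 12/19 mod 31. 19⁻¹ ≡ 18 (mod 31) since 19·18 = 342 ≡ 1, so λ ≡ 30.
  x = λ² - 23 - 11 = 900 - 34 ≡ 29; y = λ·(23 - 29) - 4 ≡ 2. → (29, 2)
6Q: (29, 2) + (11, 16). λ = (16 - 2)/(11 - 29) ≡ 14/13 mod 31. 13⁻¹ ≡ 12 (mod 31) since 13·12 = 156 ≡ 1, so λ ≡ 13.
  x = λ² - 29 - 11 = 169 - 40 ≡ 5; y = λ·(29 - 5) - 2 ≡ 0. → (5, 0)
7Q: (5, 0) + (11, 16). λ = (16 - 0)/(11 - 5) ≡ 16/6 mod 31. 6⁻¹ ≡ 26 (mod 31), so λ ≡ 13.
  x = λ² - 5 - 11 = 169 - 16 ≡ 29; y = λ·(5 - 29) - 0 ≡ 29. → (29, 29)
8Q: (29, 29) + (11, 16). λ = (16 - 29)/(11 - 29) ≡ 18/13 mod 31. 13⁻¹ ≡ 12 (mod 31), so λ ≡ 30.
  x = λ² - 29 - 11 = 900 - 40 ≡ 23; y = λ·(29 - 23) - 29 ≡ 27. → (23, 27)
9Q: (23, 27) + (11, 16). λ = (16 - 27)/(11 - 23) ≡ 20/19 mod 31. 19⁻¹ ≡ 18 (mod 31), so λ ≡ 19.
  x = λ² - 23 - 11 = 361 - 34 ≡ 17; y = λ·(23 - 17) - 27 ≡ 25. → (17, 25)
10Q: (17, 25) + (11, 16). λ = (16 - 25)/(11 - 17) ≡ 22/25 mod 31. 25⁻¹ ≡ 5 (mod 31) since 25·5 = 125 ≡ 1, so λ ≡ 17.
  x = λ² - 17 - 11 = 289 - 28 ≡ 13; y = λ·(17 - 13) - 25 ≡ 12. → (13, 12)
11Q: (13, 12) + (11, 16). λ = (16 - 12)/(11 - 13) ≡ 4/29 mod 31. 29⁻¹ ≡ 15 (mod 31), so λ ≡ 29.
  x = λ² - 13 - 11 = 841 - 24 ≡ 11; y = λ·(13 - 11) - 12 ≡ 15. → (11, 15)

(11, 15)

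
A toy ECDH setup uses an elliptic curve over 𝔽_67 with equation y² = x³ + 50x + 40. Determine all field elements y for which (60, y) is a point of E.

33, 34

x³ + 50x + 40 = 219040 ≡ 17 (mod 67).
Square roots of 17 mod 67: 33 and 34 (since 33² = 1089 ≡ 17).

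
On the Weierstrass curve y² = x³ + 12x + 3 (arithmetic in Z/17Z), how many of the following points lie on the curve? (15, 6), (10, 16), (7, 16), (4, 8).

2

(15, 6): 6² ≡ 2, rhs ≡ 5 → off.
(10, 16): 16² ≡ 1, rhs ≡ 1 → on.
(7, 16): 16² ≡ 1, rhs ≡ 5 → off.
(4, 8): 8² ≡ 13, rhs ≡ 13 → on.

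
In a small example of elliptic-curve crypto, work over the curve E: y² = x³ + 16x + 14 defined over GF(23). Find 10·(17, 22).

(4, 2)

Write P = (17, 22).
Repeated addition: build up to 10P.
2P: tangent at (17, 22): λ = (3·17² + 16)/(2·22) ≡ 9/21. 21⁻¹ ≡ 11 (mod 23), so λ ≡ 9·11 ≡ 7.
  x = λ² - 17 - 17 = 49 - 34 ≡ 15; y = λ·(17 - 15) - 22 ≡ 15. → (15, 15)
3P: (15, 15) + (17, 22). λ = (22 - 15)/(17 - 15) ≡ 7/2 mod 23. 2⁻¹ ≡ 12 (mod 23), so λ ≡ 15.
  x = λ² - 15 - 17 = 225 - 32 ≡ 9; y = λ·(15 - 9) - 15 ≡ 6. → (9, 6)
4P: (9, 6) + (17, 22). λ = (22 - 6)/(17 - 9) ≡ 16/8 mod 23. 8⁻¹ ≡ 3 (mod 23) since 8·3 = 24 ≡ 1, so λ ≡ 2.
  x = λ² - 9 - 17 = 4 - 26 ≡ 1; y = λ·(9 - 1) - 6 ≡ 10. → (1, 10)
5P: (1, 10) + (17, 22). λ = (22 - 10)/(17 - 1) ≡ 12/16 mod 23. 16⁻¹ ≡ 13 (mod 23), so λ ≡ 18.
  x = λ² - 1 - 17 = 324 - 18 ≡ 7; y = λ·(1 - 7) - 10 ≡ 20. → (7, 20)
6P: (7, 20) + (17, 22). λ = (22 - 20)/(17 - 7) ≡ 2/10 mod 23. 10⁻¹ ≡ 7 (mod 23), so λ ≡ 14.
  x = λ² - 7 - 17 = 196 - 24 ≡ 11; y = λ·(7 - 11) - 20 ≡ 16. → (11, 16)
7P: (11, 16) + (17, 22). λ = (22 - 16)/(17 - 11) ≡ 6/6 mod 23. 6⁻¹ ≡ 4 (mod 23), so λ ≡ 1.
  x = λ² - 11 - 17 = 1 - 28 ≡ 19; y = λ·(11 - 19) - 16 ≡ 22. → (19, 22)
8P: (19, 22) + (17, 22). λ = (22 - 22)/(17 - 19) ≡ 0/21 mod 23. 21⁻¹ ≡ 11 (mod 23) since 21·11 = 231 ≡ 1, so λ ≡ 0.
  x = λ² - 19 - 17 = 0 - 36 ≡ 10; y = λ·(19 - 10) - 22 ≡ 1. → (10, 1)
9P: (10, 1) + (17, 22). λ = (22 - 1)/(17 - 10) ≡ 21/7 mod 23. 7⁻¹ ≡ 10 (mod 23) since 7·10 = 70 ≡ 1, so λ ≡ 3.
  x = λ² - 10 - 17 = 9 - 27 ≡ 5; y = λ·(10 - 5) - 1 ≡ 14. → (5, 14)
10P: (5, 14) + (17, 22). λ = (22 - 14)/(17 - 5) ≡ 8/12 mod 23. 12⁻¹ ≡ 2 (mod 23) since 12·2 = 24 ≡ 1, so λ ≡ 16.
  x = λ² - 5 - 17 = 256 - 22 ≡ 4; y = λ·(5 - 4) - 14 ≡ 2. → (4, 2)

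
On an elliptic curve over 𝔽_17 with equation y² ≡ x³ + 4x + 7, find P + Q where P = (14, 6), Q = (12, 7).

(4, 6)

(14, 6) + (12, 7). λ = (7 - 6)/(12 - 14) ≡ 1/15 mod 17. 15⁻¹ ≡ 8 (mod 17) since 15·8 = 120 ≡ 1, so λ ≡ 8.
  x = λ² - 14 - 12 = 64 - 26 ≡ 4; y = λ·(14 - 4) - 6 ≡ 6. → (4, 6)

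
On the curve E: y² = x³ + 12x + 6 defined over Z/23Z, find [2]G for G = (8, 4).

(19, 3)

tangent at (8, 4): λ = (3·8² + 12)/(2·4) ≡ 20/8. 8⁻¹ ≡ 3 (mod 23), so λ ≡ 20·3 ≡ 14.
  x = λ² - 8 - 8 = 196 - 16 ≡ 19; y = λ·(8 - 19) - 4 ≡ 3. → (19, 3)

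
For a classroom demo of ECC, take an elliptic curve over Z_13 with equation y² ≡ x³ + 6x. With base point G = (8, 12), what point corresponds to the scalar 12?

(9, 9)

Repeated addition: build up to 12G.
2G: tangent at (8, 12): λ = (3·8² + 6)/(2·12) ≡ 3/11. 11⁻¹ ≡ 6 (mod 13) since 11·6 = 66 ≡ 1, so λ ≡ 3·6 ≡ 5.
  x = λ² - 8 - 8 = 25 - 16 ≡ 9; y = λ·(8 - 9) - 12 ≡ 9. → (9, 9)
3G: (9, 9) + (8, 12). λ = (12 - 9)/(8 - 9) ≡ 3/12 mod 13. 12⁻¹ ≡ 12 (mod 13), so λ ≡ 10.
  x = λ² - 9 - 8 = 100 - 17 ≡ 5; y = λ·(9 - 5) - 9 ≡ 5. → (5, 5)
4G: (5, 5) + (8, 12). λ = (12 - 5)/(8 - 5) ≡ 7/3 mod 13. 3⁻¹ ≡ 9 (mod 13) since 3·9 = 27 ≡ 1, so λ ≡ 11.
  x = λ² - 5 - 8 = 121 - 13 ≡ 4; y = λ·(5 - 4) - 5 ≡ 6. → (4, 6)
5G: (4, 6) + (8, 12). λ = (12 - 6)/(8 - 4) ≡ 6/4 mod 13. 4⁻¹ ≡ 10 (mod 13), so λ ≡ 8.
  x = λ² - 4 - 8 = 64 - 12 ≡ 0; y = λ·(4 - 0) - 6 ≡ 0. → (0, 0)
6G: (0, 0) + (8, 12). λ = (12 - 0)/(8 - 0) ≡ 12/8 mod 13. 8⁻¹ ≡ 5 (mod 13) since 8·5 = 40 ≡ 1, so λ ≡ 8.
  x = λ² - 0 - 8 = 64 - 8 ≡ 4; y = λ·(0 - 4) - 0 ≡ 7. → (4, 7)
7G: (4, 7) + (8, 12). λ = (12 - 7)/(8 - 4) ≡ 5/4 mod 13. 4⁻¹ ≡ 10 (mod 13), so λ ≡ 11.
  x = λ² - 4 - 8 = 121 - 12 ≡ 5; y = λ·(4 - 5) - 7 ≡ 8. → (5, 8)
8G: (5, 8) + (8, 12). λ = (12 - 8)/(8 - 5) ≡ 4/3 mod 13. 3⁻¹ ≡ 9 (mod 13), so λ ≡ 10.
  x = λ² - 5 - 8 = 100 - 13 ≡ 9; y = λ·(5 - 9) - 8 ≡ 4. → (9, 4)
9G: (9, 4) + (8, 12). λ = (12 - 4)/(8 - 9) ≡ 8/12 mod 13. 12⁻¹ ≡ 12 (mod 13) since 12·12 = 144 ≡ 1, so λ ≡ 5.
  x = λ² - 9 - 8 = 25 - 17 ≡ 8; y = λ·(9 - 8) - 4 ≡ 1. → (8, 1)
10G: (8, 1) + (8, 12): same x and y₁ ≡ -y₂, so the sum is O.
11G: O + (8, 12) = (8, 12) (identity).
12G: tangent at (8, 12): λ = (3·8² + 6)/(2·12) ≡ 3/11. 11⁻¹ ≡ 6 (mod 13), so λ ≡ 3·6 ≡ 5.
  x = λ² - 8 - 8 = 25 - 16 ≡ 9; y = λ·(8 - 9) - 12 ≡ 9. → (9, 9)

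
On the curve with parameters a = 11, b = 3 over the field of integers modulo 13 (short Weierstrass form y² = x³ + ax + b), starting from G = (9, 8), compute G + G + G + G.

(11, 5)

Double-and-add on 4 = (100)₂. Start with G = (9, 8) for the leading 1-bit.
double: tangent at (9, 8): λ = (3·9² + 11)/(2·8) ≡ 7/3. 3⁻¹ ≡ 9 (mod 13) since 3·9 = 27 ≡ 1, so λ ≡ 7·9 ≡ 11.
  x = λ² - 9 - 9 = 121 - 18 ≡ 12; y = λ·(9 - 12) - 8 ≡ 11. → (12, 11)
double: tangent at (12, 11): λ = (3·12² + 11)/(2·11) ≡ 1/9. 9⁻¹ ≡ 3 (mod 13), so λ ≡ 1·3 ≡ 3.
  x = λ² - 12 - 12 = 9 - 24 ≡ 11; y = λ·(12 - 11) - 11 ≡ 5. → (11, 5)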